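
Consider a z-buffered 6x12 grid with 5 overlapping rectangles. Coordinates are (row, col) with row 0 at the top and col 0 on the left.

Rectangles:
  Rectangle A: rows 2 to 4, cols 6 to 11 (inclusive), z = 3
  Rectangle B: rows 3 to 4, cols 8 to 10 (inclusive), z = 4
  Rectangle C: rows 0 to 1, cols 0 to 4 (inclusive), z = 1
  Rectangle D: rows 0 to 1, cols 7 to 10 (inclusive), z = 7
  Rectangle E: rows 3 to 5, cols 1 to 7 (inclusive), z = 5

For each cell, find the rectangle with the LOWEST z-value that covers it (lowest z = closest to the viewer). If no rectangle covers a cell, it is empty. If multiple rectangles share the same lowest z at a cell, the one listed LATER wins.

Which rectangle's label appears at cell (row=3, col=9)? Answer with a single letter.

Answer: A

Derivation:
Check cell (3,9):
  A: rows 2-4 cols 6-11 z=3 -> covers; best now A (z=3)
  B: rows 3-4 cols 8-10 z=4 -> covers; best now A (z=3)
  C: rows 0-1 cols 0-4 -> outside (row miss)
  D: rows 0-1 cols 7-10 -> outside (row miss)
  E: rows 3-5 cols 1-7 -> outside (col miss)
Winner: A at z=3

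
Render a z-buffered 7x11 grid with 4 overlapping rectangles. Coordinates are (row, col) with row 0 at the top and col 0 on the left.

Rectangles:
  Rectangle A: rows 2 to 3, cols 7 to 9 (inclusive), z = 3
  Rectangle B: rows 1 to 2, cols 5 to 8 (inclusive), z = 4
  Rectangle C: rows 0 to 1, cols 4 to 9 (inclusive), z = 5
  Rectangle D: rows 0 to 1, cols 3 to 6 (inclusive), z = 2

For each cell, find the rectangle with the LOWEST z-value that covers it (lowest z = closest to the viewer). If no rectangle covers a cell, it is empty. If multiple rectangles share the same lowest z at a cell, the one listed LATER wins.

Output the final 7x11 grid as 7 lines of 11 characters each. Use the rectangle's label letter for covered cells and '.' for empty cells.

...DDDDCCC.
...DDDDBBC.
.....BBAAA.
.......AAA.
...........
...........
...........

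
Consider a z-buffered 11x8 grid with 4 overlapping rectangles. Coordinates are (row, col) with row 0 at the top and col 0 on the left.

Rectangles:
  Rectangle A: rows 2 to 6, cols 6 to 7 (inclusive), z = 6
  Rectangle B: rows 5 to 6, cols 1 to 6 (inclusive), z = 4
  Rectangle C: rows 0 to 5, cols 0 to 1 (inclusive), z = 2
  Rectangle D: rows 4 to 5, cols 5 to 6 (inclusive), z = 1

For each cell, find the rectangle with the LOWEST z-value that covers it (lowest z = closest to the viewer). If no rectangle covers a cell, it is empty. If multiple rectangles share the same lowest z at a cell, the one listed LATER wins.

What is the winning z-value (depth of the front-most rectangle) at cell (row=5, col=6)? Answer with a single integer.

Check cell (5,6):
  A: rows 2-6 cols 6-7 z=6 -> covers; best now A (z=6)
  B: rows 5-6 cols 1-6 z=4 -> covers; best now B (z=4)
  C: rows 0-5 cols 0-1 -> outside (col miss)
  D: rows 4-5 cols 5-6 z=1 -> covers; best now D (z=1)
Winner: D at z=1

Answer: 1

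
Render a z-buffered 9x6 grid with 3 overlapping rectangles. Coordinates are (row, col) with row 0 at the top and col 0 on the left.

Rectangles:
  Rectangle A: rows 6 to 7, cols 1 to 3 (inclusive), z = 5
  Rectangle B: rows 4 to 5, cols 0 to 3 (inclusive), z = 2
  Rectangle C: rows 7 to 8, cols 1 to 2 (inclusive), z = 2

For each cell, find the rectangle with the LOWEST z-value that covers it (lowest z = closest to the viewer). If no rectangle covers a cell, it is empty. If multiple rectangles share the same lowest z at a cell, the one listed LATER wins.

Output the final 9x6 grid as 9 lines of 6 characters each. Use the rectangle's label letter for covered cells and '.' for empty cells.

......
......
......
......
BBBB..
BBBB..
.AAA..
.CCA..
.CC...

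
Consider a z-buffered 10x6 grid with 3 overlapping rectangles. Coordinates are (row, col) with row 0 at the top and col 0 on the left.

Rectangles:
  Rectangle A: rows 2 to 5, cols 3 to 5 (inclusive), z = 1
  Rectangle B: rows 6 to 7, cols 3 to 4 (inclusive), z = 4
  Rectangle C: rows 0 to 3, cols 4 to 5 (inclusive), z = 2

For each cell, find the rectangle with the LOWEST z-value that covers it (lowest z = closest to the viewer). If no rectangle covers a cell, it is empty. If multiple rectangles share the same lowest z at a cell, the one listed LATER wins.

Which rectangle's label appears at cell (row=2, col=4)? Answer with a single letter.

Answer: A

Derivation:
Check cell (2,4):
  A: rows 2-5 cols 3-5 z=1 -> covers; best now A (z=1)
  B: rows 6-7 cols 3-4 -> outside (row miss)
  C: rows 0-3 cols 4-5 z=2 -> covers; best now A (z=1)
Winner: A at z=1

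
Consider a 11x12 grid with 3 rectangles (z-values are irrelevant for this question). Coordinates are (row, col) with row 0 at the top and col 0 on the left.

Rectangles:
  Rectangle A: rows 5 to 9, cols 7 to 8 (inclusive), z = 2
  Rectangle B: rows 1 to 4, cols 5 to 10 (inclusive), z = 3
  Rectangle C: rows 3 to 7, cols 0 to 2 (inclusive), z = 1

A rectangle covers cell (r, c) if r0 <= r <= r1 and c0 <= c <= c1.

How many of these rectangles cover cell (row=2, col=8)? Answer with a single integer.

Answer: 1

Derivation:
Check cell (2,8):
  A: rows 5-9 cols 7-8 -> outside (row miss)
  B: rows 1-4 cols 5-10 -> covers
  C: rows 3-7 cols 0-2 -> outside (row miss)
Count covering = 1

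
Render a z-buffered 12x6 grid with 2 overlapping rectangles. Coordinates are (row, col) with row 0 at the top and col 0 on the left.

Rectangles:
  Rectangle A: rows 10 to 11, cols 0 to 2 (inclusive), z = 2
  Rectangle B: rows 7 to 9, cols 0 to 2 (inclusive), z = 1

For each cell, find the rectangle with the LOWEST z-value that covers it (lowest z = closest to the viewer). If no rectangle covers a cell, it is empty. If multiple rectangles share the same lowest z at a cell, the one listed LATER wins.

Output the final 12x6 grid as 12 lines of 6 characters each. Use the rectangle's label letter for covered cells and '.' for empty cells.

......
......
......
......
......
......
......
BBB...
BBB...
BBB...
AAA...
AAA...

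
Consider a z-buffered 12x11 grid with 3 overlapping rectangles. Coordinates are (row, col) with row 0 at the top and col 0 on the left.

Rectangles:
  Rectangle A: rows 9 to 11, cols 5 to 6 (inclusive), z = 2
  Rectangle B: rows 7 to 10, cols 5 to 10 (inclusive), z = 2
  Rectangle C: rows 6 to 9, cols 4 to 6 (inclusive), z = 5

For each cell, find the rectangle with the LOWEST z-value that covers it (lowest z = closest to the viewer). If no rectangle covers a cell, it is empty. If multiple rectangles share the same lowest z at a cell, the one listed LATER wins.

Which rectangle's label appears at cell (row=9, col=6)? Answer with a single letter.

Check cell (9,6):
  A: rows 9-11 cols 5-6 z=2 -> covers; best now A (z=2)
  B: rows 7-10 cols 5-10 z=2 -> covers; best now B (z=2)
  C: rows 6-9 cols 4-6 z=5 -> covers; best now B (z=2)
Winner: B at z=2

Answer: B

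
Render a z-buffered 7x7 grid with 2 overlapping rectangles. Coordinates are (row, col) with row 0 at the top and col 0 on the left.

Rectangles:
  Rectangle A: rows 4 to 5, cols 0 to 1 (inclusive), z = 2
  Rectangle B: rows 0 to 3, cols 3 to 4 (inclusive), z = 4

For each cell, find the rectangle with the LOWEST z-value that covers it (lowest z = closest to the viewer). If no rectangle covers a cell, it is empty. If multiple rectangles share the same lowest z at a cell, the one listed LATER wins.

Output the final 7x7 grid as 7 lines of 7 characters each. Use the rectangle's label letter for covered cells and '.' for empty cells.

...BB..
...BB..
...BB..
...BB..
AA.....
AA.....
.......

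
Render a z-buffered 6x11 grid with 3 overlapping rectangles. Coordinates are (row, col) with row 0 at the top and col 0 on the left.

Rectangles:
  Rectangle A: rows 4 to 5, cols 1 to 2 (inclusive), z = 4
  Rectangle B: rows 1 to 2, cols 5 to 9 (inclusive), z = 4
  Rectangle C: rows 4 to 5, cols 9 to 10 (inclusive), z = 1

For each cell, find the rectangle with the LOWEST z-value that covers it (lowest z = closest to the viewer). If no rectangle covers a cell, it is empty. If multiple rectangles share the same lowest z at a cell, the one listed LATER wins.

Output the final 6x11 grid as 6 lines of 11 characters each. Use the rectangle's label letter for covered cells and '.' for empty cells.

...........
.....BBBBB.
.....BBBBB.
...........
.AA......CC
.AA......CC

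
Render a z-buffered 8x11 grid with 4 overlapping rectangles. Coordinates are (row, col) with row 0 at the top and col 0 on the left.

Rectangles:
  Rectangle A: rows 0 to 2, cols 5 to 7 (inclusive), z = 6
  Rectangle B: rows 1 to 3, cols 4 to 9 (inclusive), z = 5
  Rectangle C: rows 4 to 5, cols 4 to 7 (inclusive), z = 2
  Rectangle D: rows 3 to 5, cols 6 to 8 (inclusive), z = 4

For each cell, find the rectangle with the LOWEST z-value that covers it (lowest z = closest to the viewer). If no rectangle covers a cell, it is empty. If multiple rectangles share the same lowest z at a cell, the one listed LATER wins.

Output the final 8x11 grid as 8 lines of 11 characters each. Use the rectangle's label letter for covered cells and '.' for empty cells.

.....AAA...
....BBBBBB.
....BBBBBB.
....BBDDDB.
....CCCCD..
....CCCCD..
...........
...........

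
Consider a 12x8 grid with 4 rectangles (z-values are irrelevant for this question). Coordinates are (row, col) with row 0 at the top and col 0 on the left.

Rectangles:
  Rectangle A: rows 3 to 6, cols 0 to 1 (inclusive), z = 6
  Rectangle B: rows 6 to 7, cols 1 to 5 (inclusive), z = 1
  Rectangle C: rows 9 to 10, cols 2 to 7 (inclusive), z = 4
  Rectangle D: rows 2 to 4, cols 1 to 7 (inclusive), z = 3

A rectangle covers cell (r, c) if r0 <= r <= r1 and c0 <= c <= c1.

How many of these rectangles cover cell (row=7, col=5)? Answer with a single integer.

Answer: 1

Derivation:
Check cell (7,5):
  A: rows 3-6 cols 0-1 -> outside (row miss)
  B: rows 6-7 cols 1-5 -> covers
  C: rows 9-10 cols 2-7 -> outside (row miss)
  D: rows 2-4 cols 1-7 -> outside (row miss)
Count covering = 1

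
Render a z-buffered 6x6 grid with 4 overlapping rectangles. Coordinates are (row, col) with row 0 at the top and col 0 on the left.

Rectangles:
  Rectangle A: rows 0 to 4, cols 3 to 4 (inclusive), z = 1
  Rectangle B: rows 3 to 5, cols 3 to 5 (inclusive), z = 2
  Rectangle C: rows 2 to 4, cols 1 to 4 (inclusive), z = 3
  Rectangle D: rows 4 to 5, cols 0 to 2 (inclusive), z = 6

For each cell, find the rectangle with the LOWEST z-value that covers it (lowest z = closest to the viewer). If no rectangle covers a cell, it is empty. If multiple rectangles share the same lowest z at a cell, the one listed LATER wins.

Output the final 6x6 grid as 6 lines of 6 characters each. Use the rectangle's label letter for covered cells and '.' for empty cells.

...AA.
...AA.
.CCAA.
.CCAAB
DCCAAB
DDDBBB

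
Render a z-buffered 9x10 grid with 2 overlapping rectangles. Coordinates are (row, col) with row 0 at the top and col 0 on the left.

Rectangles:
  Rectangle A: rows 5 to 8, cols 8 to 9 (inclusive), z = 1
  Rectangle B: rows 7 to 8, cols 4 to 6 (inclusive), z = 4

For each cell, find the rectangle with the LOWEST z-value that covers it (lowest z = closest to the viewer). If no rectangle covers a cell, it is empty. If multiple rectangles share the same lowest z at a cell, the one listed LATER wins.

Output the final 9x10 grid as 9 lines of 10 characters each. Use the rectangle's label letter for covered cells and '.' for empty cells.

..........
..........
..........
..........
..........
........AA
........AA
....BBB.AA
....BBB.AA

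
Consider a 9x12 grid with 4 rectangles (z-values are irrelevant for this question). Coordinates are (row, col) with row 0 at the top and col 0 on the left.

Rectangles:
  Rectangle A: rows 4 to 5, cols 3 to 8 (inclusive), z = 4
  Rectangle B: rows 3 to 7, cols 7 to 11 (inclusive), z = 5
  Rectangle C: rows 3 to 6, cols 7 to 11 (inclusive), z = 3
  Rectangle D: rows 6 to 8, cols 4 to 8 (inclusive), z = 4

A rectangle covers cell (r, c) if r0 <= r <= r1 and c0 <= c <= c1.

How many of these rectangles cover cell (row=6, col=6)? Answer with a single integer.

Answer: 1

Derivation:
Check cell (6,6):
  A: rows 4-5 cols 3-8 -> outside (row miss)
  B: rows 3-7 cols 7-11 -> outside (col miss)
  C: rows 3-6 cols 7-11 -> outside (col miss)
  D: rows 6-8 cols 4-8 -> covers
Count covering = 1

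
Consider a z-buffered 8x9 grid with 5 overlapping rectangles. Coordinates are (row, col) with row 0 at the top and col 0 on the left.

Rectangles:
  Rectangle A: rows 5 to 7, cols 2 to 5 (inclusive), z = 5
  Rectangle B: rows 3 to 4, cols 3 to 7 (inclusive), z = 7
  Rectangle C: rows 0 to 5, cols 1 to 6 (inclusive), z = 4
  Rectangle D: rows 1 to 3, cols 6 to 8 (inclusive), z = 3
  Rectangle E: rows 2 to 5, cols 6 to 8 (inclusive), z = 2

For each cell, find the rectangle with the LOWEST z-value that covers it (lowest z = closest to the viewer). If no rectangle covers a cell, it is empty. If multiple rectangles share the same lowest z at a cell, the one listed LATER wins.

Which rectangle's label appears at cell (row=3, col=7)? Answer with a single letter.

Answer: E

Derivation:
Check cell (3,7):
  A: rows 5-7 cols 2-5 -> outside (row miss)
  B: rows 3-4 cols 3-7 z=7 -> covers; best now B (z=7)
  C: rows 0-5 cols 1-6 -> outside (col miss)
  D: rows 1-3 cols 6-8 z=3 -> covers; best now D (z=3)
  E: rows 2-5 cols 6-8 z=2 -> covers; best now E (z=2)
Winner: E at z=2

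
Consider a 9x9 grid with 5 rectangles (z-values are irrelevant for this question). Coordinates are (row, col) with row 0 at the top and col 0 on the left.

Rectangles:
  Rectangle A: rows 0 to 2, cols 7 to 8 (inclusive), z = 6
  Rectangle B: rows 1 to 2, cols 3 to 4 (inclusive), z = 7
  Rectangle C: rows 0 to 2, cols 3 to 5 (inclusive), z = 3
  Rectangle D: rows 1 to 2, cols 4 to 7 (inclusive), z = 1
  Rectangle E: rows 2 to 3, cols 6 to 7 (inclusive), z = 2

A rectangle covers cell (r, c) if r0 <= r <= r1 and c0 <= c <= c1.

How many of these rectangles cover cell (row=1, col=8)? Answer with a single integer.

Answer: 1

Derivation:
Check cell (1,8):
  A: rows 0-2 cols 7-8 -> covers
  B: rows 1-2 cols 3-4 -> outside (col miss)
  C: rows 0-2 cols 3-5 -> outside (col miss)
  D: rows 1-2 cols 4-7 -> outside (col miss)
  E: rows 2-3 cols 6-7 -> outside (row miss)
Count covering = 1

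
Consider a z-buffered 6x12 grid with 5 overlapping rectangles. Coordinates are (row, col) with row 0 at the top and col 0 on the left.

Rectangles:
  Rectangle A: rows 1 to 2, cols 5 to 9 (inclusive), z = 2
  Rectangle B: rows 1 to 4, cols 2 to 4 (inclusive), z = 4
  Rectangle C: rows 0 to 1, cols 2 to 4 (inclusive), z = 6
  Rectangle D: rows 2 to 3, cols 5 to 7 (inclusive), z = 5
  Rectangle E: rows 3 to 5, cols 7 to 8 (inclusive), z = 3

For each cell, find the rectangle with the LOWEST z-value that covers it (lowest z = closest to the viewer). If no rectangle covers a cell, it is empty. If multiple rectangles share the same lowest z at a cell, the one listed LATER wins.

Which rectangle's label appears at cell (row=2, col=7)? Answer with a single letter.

Answer: A

Derivation:
Check cell (2,7):
  A: rows 1-2 cols 5-9 z=2 -> covers; best now A (z=2)
  B: rows 1-4 cols 2-4 -> outside (col miss)
  C: rows 0-1 cols 2-4 -> outside (row miss)
  D: rows 2-3 cols 5-7 z=5 -> covers; best now A (z=2)
  E: rows 3-5 cols 7-8 -> outside (row miss)
Winner: A at z=2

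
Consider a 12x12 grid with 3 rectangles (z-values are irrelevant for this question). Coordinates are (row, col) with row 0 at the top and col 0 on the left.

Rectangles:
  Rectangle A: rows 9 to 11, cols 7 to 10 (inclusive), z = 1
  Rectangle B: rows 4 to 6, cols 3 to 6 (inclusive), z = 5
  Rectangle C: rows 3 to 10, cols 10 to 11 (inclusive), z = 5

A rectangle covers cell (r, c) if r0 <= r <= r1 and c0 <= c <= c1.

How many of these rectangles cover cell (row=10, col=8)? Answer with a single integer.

Answer: 1

Derivation:
Check cell (10,8):
  A: rows 9-11 cols 7-10 -> covers
  B: rows 4-6 cols 3-6 -> outside (row miss)
  C: rows 3-10 cols 10-11 -> outside (col miss)
Count covering = 1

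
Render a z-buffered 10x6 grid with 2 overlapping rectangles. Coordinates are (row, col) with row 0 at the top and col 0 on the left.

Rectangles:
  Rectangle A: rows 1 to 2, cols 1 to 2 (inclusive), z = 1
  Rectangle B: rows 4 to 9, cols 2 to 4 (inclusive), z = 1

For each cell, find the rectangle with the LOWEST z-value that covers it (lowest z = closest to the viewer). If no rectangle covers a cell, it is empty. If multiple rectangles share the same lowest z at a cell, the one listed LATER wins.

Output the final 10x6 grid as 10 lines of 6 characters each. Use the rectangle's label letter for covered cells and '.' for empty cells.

......
.AA...
.AA...
......
..BBB.
..BBB.
..BBB.
..BBB.
..BBB.
..BBB.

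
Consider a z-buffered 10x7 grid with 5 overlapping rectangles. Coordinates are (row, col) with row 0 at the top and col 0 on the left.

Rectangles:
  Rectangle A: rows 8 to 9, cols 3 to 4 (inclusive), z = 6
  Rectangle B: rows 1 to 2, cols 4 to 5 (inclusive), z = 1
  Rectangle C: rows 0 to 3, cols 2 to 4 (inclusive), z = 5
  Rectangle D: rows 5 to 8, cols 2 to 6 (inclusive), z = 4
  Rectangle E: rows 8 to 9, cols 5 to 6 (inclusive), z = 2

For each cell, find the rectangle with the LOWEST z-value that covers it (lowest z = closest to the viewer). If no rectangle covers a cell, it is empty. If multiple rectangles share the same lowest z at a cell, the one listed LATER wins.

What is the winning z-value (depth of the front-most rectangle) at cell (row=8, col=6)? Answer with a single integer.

Check cell (8,6):
  A: rows 8-9 cols 3-4 -> outside (col miss)
  B: rows 1-2 cols 4-5 -> outside (row miss)
  C: rows 0-3 cols 2-4 -> outside (row miss)
  D: rows 5-8 cols 2-6 z=4 -> covers; best now D (z=4)
  E: rows 8-9 cols 5-6 z=2 -> covers; best now E (z=2)
Winner: E at z=2

Answer: 2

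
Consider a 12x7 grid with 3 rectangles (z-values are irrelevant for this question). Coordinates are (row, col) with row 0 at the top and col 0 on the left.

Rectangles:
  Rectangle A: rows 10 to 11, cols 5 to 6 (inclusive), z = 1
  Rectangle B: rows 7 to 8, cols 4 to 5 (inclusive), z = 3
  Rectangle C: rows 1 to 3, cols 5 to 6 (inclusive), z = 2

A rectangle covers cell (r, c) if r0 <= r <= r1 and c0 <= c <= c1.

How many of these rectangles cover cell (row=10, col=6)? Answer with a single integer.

Answer: 1

Derivation:
Check cell (10,6):
  A: rows 10-11 cols 5-6 -> covers
  B: rows 7-8 cols 4-5 -> outside (row miss)
  C: rows 1-3 cols 5-6 -> outside (row miss)
Count covering = 1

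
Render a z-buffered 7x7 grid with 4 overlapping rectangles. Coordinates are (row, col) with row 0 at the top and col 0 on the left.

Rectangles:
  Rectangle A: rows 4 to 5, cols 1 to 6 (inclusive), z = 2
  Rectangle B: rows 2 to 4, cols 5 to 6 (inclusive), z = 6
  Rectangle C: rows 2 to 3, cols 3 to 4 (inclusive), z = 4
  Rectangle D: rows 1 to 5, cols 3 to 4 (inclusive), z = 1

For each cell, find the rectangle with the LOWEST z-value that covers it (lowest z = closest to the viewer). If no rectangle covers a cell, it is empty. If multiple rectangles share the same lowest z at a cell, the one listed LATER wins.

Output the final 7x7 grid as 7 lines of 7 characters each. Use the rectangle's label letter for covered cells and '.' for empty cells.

.......
...DD..
...DDBB
...DDBB
.AADDAA
.AADDAA
.......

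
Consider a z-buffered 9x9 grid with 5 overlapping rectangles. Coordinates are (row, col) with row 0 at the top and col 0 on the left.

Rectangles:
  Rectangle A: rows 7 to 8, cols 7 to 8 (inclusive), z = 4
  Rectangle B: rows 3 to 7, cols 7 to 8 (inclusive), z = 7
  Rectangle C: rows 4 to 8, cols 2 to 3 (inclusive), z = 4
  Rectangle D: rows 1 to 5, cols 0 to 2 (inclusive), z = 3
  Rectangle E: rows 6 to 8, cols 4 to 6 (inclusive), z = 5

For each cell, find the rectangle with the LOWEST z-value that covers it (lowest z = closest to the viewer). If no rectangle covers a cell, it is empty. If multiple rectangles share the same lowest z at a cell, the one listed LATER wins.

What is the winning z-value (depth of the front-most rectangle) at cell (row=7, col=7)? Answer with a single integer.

Check cell (7,7):
  A: rows 7-8 cols 7-8 z=4 -> covers; best now A (z=4)
  B: rows 3-7 cols 7-8 z=7 -> covers; best now A (z=4)
  C: rows 4-8 cols 2-3 -> outside (col miss)
  D: rows 1-5 cols 0-2 -> outside (row miss)
  E: rows 6-8 cols 4-6 -> outside (col miss)
Winner: A at z=4

Answer: 4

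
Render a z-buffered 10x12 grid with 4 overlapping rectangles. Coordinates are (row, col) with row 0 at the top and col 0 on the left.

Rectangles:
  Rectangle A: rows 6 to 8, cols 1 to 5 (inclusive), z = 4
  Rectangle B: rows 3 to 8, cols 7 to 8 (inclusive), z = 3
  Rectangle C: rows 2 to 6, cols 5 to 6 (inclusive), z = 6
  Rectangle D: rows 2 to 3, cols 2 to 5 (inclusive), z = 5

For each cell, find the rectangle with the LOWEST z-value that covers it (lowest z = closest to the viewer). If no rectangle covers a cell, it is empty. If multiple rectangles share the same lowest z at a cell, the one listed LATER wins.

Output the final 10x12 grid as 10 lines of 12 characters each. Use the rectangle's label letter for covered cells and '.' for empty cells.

............
............
..DDDDC.....
..DDDDCBB...
.....CCBB...
.....CCBB...
.AAAAACBB...
.AAAAA.BB...
.AAAAA.BB...
............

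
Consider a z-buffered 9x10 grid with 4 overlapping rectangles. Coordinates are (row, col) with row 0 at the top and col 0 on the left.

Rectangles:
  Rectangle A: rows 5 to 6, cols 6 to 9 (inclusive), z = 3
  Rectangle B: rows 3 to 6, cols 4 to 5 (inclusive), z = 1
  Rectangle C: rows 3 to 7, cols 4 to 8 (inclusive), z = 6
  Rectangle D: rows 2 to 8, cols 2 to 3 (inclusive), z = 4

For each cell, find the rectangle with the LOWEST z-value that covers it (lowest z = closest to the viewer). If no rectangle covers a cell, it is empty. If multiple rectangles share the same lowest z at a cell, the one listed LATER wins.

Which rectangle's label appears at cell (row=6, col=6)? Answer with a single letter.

Check cell (6,6):
  A: rows 5-6 cols 6-9 z=3 -> covers; best now A (z=3)
  B: rows 3-6 cols 4-5 -> outside (col miss)
  C: rows 3-7 cols 4-8 z=6 -> covers; best now A (z=3)
  D: rows 2-8 cols 2-3 -> outside (col miss)
Winner: A at z=3

Answer: A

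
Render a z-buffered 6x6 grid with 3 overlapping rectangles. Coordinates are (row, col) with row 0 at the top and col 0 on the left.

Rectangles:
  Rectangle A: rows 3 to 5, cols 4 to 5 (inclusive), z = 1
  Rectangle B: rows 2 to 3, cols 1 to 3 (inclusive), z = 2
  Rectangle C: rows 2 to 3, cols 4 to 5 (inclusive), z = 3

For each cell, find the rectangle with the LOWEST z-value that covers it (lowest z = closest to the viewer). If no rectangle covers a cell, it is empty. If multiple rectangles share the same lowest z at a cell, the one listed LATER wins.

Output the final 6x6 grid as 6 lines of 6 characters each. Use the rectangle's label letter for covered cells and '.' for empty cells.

......
......
.BBBCC
.BBBAA
....AA
....AA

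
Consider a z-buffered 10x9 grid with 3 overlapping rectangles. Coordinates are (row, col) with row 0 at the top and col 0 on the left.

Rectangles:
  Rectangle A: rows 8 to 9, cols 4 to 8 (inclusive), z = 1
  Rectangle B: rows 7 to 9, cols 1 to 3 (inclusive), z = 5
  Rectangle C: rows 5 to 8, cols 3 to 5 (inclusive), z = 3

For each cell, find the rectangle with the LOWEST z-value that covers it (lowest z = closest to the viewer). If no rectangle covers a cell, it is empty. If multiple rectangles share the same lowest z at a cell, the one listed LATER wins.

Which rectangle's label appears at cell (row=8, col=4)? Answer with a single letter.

Check cell (8,4):
  A: rows 8-9 cols 4-8 z=1 -> covers; best now A (z=1)
  B: rows 7-9 cols 1-3 -> outside (col miss)
  C: rows 5-8 cols 3-5 z=3 -> covers; best now A (z=1)
Winner: A at z=1

Answer: A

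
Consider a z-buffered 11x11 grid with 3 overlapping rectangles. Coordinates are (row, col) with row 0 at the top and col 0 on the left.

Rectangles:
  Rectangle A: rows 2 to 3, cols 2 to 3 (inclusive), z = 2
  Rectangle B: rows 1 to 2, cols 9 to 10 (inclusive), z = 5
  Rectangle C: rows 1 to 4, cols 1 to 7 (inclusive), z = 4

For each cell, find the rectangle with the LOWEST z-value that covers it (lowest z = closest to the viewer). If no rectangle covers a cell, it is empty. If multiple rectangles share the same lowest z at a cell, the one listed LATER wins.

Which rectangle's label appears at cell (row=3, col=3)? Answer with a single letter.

Check cell (3,3):
  A: rows 2-3 cols 2-3 z=2 -> covers; best now A (z=2)
  B: rows 1-2 cols 9-10 -> outside (row miss)
  C: rows 1-4 cols 1-7 z=4 -> covers; best now A (z=2)
Winner: A at z=2

Answer: A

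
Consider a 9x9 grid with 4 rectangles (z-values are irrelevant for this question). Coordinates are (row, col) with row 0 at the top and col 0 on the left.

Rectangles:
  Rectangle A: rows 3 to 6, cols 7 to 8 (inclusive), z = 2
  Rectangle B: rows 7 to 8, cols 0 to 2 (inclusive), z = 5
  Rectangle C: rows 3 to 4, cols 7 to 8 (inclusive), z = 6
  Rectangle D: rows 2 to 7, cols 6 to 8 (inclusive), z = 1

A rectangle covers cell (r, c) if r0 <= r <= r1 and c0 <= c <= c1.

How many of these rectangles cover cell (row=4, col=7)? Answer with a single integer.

Answer: 3

Derivation:
Check cell (4,7):
  A: rows 3-6 cols 7-8 -> covers
  B: rows 7-8 cols 0-2 -> outside (row miss)
  C: rows 3-4 cols 7-8 -> covers
  D: rows 2-7 cols 6-8 -> covers
Count covering = 3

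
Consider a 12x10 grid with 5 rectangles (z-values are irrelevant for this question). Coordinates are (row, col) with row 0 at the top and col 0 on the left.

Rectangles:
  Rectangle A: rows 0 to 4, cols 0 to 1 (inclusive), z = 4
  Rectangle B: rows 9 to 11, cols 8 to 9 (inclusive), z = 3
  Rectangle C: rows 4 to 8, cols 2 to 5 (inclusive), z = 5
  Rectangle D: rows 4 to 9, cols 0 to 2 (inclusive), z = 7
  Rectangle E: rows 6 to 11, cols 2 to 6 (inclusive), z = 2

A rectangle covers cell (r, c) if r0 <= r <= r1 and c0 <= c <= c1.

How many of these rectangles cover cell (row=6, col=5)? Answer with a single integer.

Answer: 2

Derivation:
Check cell (6,5):
  A: rows 0-4 cols 0-1 -> outside (row miss)
  B: rows 9-11 cols 8-9 -> outside (row miss)
  C: rows 4-8 cols 2-5 -> covers
  D: rows 4-9 cols 0-2 -> outside (col miss)
  E: rows 6-11 cols 2-6 -> covers
Count covering = 2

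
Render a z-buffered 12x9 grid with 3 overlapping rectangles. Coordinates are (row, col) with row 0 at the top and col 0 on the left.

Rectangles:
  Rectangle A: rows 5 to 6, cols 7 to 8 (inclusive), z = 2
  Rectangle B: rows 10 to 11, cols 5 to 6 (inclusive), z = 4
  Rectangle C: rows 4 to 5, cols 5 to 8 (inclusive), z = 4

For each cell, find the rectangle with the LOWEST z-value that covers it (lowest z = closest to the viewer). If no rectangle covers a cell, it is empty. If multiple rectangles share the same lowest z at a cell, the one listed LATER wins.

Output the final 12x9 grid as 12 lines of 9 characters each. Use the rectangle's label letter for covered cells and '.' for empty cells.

.........
.........
.........
.........
.....CCCC
.....CCAA
.......AA
.........
.........
.........
.....BB..
.....BB..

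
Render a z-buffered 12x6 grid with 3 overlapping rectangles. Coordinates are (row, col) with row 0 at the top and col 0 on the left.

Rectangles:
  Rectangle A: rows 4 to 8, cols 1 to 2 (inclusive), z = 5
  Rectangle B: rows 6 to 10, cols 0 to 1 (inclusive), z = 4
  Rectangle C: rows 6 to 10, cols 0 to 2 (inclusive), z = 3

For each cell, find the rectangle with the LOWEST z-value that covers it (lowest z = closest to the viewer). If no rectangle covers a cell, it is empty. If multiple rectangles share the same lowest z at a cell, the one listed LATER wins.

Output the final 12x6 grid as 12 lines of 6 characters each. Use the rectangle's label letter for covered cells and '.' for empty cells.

......
......
......
......
.AA...
.AA...
CCC...
CCC...
CCC...
CCC...
CCC...
......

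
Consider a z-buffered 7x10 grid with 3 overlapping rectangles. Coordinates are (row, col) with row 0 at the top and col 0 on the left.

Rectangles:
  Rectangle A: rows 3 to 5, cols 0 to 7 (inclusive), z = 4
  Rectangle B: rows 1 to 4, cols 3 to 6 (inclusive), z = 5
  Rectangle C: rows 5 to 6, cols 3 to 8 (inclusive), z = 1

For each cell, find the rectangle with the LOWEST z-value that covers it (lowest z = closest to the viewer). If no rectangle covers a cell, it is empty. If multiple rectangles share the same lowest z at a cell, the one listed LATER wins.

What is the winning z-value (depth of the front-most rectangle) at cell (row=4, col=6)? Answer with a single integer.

Check cell (4,6):
  A: rows 3-5 cols 0-7 z=4 -> covers; best now A (z=4)
  B: rows 1-4 cols 3-6 z=5 -> covers; best now A (z=4)
  C: rows 5-6 cols 3-8 -> outside (row miss)
Winner: A at z=4

Answer: 4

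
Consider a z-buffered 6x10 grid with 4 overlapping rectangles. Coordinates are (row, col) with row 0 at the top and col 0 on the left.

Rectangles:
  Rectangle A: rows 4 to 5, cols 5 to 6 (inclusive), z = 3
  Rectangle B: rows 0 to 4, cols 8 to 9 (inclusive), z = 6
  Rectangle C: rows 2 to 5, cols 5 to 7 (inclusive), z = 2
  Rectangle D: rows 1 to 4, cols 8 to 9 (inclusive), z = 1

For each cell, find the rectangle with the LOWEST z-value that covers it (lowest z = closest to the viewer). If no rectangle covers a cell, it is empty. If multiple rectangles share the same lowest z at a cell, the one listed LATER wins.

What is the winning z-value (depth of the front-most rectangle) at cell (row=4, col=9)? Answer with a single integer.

Answer: 1

Derivation:
Check cell (4,9):
  A: rows 4-5 cols 5-6 -> outside (col miss)
  B: rows 0-4 cols 8-9 z=6 -> covers; best now B (z=6)
  C: rows 2-5 cols 5-7 -> outside (col miss)
  D: rows 1-4 cols 8-9 z=1 -> covers; best now D (z=1)
Winner: D at z=1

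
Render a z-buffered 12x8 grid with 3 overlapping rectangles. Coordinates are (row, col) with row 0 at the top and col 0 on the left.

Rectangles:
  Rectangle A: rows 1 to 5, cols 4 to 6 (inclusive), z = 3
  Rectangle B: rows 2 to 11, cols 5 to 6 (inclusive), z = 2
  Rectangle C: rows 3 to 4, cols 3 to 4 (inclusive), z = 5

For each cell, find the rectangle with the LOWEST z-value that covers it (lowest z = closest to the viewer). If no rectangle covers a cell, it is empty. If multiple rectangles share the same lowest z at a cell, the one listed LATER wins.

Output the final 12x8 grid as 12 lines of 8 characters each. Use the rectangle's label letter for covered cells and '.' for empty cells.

........
....AAA.
....ABB.
...CABB.
...CABB.
....ABB.
.....BB.
.....BB.
.....BB.
.....BB.
.....BB.
.....BB.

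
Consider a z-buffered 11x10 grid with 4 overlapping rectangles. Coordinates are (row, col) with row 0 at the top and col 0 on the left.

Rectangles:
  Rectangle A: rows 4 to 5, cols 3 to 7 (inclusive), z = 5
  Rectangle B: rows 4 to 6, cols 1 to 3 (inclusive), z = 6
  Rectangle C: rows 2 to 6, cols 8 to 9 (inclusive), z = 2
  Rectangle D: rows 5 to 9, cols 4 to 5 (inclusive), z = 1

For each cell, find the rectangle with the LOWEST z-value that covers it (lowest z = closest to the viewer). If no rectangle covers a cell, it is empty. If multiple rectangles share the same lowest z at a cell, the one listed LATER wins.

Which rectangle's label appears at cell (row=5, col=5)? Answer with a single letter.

Check cell (5,5):
  A: rows 4-5 cols 3-7 z=5 -> covers; best now A (z=5)
  B: rows 4-6 cols 1-3 -> outside (col miss)
  C: rows 2-6 cols 8-9 -> outside (col miss)
  D: rows 5-9 cols 4-5 z=1 -> covers; best now D (z=1)
Winner: D at z=1

Answer: D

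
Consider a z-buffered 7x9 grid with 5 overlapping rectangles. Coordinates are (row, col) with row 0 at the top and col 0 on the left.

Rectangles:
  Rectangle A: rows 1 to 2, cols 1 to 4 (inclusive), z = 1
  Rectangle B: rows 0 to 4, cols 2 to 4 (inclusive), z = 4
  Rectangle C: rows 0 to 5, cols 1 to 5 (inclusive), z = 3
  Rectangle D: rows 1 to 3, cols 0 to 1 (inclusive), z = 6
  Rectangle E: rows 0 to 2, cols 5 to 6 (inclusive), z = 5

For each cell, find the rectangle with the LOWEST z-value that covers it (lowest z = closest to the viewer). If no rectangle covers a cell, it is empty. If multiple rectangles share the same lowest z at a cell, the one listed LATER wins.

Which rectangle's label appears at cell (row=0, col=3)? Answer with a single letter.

Check cell (0,3):
  A: rows 1-2 cols 1-4 -> outside (row miss)
  B: rows 0-4 cols 2-4 z=4 -> covers; best now B (z=4)
  C: rows 0-5 cols 1-5 z=3 -> covers; best now C (z=3)
  D: rows 1-3 cols 0-1 -> outside (row miss)
  E: rows 0-2 cols 5-6 -> outside (col miss)
Winner: C at z=3

Answer: C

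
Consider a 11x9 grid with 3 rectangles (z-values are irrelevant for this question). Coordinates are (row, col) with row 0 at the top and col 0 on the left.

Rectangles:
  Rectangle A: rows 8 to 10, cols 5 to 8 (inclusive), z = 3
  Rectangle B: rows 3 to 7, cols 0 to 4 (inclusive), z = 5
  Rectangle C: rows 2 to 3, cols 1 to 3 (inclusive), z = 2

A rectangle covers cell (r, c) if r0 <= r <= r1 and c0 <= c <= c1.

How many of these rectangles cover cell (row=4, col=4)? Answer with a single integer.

Answer: 1

Derivation:
Check cell (4,4):
  A: rows 8-10 cols 5-8 -> outside (row miss)
  B: rows 3-7 cols 0-4 -> covers
  C: rows 2-3 cols 1-3 -> outside (row miss)
Count covering = 1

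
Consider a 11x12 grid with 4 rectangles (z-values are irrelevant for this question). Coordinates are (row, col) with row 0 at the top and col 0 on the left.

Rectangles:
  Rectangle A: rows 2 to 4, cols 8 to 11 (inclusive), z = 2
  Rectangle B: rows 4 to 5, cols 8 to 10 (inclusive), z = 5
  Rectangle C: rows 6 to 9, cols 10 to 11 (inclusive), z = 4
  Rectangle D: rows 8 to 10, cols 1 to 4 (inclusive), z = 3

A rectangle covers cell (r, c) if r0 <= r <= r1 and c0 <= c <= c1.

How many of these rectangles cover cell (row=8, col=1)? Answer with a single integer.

Check cell (8,1):
  A: rows 2-4 cols 8-11 -> outside (row miss)
  B: rows 4-5 cols 8-10 -> outside (row miss)
  C: rows 6-9 cols 10-11 -> outside (col miss)
  D: rows 8-10 cols 1-4 -> covers
Count covering = 1

Answer: 1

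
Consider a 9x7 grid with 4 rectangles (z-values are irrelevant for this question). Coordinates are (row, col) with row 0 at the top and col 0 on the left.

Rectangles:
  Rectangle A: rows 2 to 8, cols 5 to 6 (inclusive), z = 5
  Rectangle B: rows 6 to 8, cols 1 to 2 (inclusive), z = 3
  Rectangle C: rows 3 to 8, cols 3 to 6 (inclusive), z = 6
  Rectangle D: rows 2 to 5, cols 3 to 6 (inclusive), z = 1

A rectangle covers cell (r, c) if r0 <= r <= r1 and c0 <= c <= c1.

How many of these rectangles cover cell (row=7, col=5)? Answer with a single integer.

Check cell (7,5):
  A: rows 2-8 cols 5-6 -> covers
  B: rows 6-8 cols 1-2 -> outside (col miss)
  C: rows 3-8 cols 3-6 -> covers
  D: rows 2-5 cols 3-6 -> outside (row miss)
Count covering = 2

Answer: 2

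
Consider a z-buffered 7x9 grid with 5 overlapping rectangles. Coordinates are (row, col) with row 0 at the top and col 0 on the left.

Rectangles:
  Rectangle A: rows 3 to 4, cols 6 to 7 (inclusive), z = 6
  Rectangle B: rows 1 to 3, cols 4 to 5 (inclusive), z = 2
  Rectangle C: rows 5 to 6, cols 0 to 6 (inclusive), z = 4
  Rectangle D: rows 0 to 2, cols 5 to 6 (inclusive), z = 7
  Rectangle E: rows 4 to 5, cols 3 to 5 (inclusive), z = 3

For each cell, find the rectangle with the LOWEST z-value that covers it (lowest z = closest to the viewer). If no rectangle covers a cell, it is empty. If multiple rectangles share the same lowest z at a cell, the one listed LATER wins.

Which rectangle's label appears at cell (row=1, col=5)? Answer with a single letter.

Answer: B

Derivation:
Check cell (1,5):
  A: rows 3-4 cols 6-7 -> outside (row miss)
  B: rows 1-3 cols 4-5 z=2 -> covers; best now B (z=2)
  C: rows 5-6 cols 0-6 -> outside (row miss)
  D: rows 0-2 cols 5-6 z=7 -> covers; best now B (z=2)
  E: rows 4-5 cols 3-5 -> outside (row miss)
Winner: B at z=2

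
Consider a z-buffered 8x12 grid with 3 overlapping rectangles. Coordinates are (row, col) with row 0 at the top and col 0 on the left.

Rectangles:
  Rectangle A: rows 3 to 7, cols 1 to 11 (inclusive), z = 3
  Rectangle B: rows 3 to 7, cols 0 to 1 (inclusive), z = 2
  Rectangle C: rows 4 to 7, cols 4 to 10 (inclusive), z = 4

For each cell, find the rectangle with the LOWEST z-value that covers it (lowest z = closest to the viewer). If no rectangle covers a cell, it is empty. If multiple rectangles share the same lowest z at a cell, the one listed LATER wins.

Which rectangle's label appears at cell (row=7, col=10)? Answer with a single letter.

Check cell (7,10):
  A: rows 3-7 cols 1-11 z=3 -> covers; best now A (z=3)
  B: rows 3-7 cols 0-1 -> outside (col miss)
  C: rows 4-7 cols 4-10 z=4 -> covers; best now A (z=3)
Winner: A at z=3

Answer: A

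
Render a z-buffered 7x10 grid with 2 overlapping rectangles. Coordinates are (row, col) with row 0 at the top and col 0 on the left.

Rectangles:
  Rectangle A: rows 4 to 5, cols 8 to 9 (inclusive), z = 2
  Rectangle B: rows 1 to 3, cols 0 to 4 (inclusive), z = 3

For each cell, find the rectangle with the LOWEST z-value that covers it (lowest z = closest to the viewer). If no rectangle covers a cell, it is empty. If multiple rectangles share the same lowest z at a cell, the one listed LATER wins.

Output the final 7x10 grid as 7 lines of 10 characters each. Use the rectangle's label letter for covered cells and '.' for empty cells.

..........
BBBBB.....
BBBBB.....
BBBBB.....
........AA
........AA
..........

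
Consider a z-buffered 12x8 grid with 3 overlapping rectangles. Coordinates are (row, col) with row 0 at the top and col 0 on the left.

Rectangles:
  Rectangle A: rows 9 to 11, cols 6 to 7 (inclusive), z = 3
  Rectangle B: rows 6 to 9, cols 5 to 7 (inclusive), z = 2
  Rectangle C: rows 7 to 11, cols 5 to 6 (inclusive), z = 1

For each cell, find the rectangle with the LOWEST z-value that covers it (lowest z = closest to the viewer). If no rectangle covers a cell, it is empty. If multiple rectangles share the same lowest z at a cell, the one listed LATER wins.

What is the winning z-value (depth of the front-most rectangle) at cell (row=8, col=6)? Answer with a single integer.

Answer: 1

Derivation:
Check cell (8,6):
  A: rows 9-11 cols 6-7 -> outside (row miss)
  B: rows 6-9 cols 5-7 z=2 -> covers; best now B (z=2)
  C: rows 7-11 cols 5-6 z=1 -> covers; best now C (z=1)
Winner: C at z=1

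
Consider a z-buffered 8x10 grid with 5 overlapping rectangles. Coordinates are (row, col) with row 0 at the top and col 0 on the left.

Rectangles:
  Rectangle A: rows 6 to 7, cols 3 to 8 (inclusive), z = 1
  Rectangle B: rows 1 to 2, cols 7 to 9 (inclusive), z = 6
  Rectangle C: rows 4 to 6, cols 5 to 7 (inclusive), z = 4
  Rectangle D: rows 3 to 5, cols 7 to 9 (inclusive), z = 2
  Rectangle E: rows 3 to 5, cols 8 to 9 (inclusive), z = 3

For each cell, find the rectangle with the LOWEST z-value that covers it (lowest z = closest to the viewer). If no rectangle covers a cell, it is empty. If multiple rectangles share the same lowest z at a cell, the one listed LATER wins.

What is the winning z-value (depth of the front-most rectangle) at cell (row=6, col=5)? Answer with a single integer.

Check cell (6,5):
  A: rows 6-7 cols 3-8 z=1 -> covers; best now A (z=1)
  B: rows 1-2 cols 7-9 -> outside (row miss)
  C: rows 4-6 cols 5-7 z=4 -> covers; best now A (z=1)
  D: rows 3-5 cols 7-9 -> outside (row miss)
  E: rows 3-5 cols 8-9 -> outside (row miss)
Winner: A at z=1

Answer: 1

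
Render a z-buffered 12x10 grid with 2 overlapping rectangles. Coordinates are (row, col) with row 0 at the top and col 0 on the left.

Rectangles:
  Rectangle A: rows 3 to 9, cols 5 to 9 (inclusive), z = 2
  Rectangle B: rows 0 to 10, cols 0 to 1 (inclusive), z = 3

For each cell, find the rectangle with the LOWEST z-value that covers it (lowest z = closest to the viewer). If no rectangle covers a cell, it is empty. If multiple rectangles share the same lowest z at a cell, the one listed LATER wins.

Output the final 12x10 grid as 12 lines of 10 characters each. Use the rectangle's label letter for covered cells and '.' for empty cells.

BB........
BB........
BB........
BB...AAAAA
BB...AAAAA
BB...AAAAA
BB...AAAAA
BB...AAAAA
BB...AAAAA
BB...AAAAA
BB........
..........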